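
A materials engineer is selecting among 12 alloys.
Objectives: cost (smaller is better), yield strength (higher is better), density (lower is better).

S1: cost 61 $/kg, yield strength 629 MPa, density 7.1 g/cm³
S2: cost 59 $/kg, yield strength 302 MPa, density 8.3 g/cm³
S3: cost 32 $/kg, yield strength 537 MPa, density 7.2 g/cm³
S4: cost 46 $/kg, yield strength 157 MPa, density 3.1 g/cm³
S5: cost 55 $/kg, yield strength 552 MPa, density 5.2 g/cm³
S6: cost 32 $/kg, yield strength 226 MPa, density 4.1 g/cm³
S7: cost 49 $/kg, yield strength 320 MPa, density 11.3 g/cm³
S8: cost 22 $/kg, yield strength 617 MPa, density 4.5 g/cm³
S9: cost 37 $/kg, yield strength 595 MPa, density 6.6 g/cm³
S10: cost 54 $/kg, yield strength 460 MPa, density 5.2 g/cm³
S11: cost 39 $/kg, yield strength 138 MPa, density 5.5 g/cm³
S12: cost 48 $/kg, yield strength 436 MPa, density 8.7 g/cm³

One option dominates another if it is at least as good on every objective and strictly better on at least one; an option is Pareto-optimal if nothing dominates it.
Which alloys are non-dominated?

S1, S4, S6, S8

S1: not dominated (best yield strength).
S2: dominated by S3 (cost 32≤59, yield strength 537≥302, density 7.2≤8.3).
S3: dominated by S8 (cost 22≤32, yield strength 617≥537, density 4.5≤7.2).
S4: not dominated (best density).
S5: dominated by S8 (cost 22≤55, yield strength 617≥552, density 4.5≤5.2).
S6: not dominated.
S7: dominated by S3 (cost 32≤49, yield strength 537≥320, density 7.2≤11.3).
S8: not dominated (best cost).
S9: dominated by S8 (cost 22≤37, yield strength 617≥595, density 4.5≤6.6).
S10: dominated by S8 (cost 22≤54, yield strength 617≥460, density 4.5≤5.2).
S11: dominated by S6 (cost 32≤39, yield strength 226≥138, density 4.1≤5.5).
S12: dominated by S3 (cost 32≤48, yield strength 537≥436, density 7.2≤8.7).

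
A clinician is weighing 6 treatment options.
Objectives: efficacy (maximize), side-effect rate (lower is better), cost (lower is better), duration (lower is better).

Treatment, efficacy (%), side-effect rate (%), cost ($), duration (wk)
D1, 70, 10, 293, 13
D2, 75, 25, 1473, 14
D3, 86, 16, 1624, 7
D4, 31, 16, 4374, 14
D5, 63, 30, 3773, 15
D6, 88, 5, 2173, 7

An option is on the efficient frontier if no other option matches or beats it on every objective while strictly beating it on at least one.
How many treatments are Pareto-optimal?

D1: not dominated (best cost).
D2: not dominated.
D3: not dominated.
D4: dominated by D1 (efficacy 70≥31, side-effect rate 10≤16, cost 293≤4374, duration 13≤14).
D5: dominated by D1 (efficacy 70≥63, side-effect rate 10≤30, cost 293≤3773, duration 13≤15).
D6: not dominated (best efficacy).
Pareto-optimal: D1, D2, D3, D6 → 4.

4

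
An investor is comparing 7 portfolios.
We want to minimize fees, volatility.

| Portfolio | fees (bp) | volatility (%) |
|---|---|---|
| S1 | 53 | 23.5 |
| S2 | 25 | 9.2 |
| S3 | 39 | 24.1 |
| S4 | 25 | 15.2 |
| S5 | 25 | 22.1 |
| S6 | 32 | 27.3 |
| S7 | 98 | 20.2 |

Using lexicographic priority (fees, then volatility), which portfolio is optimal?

S2

First minimize fees: best is 25, kept {S2, S4, S5}.
Then minimize volatility: best is 9.2, kept {S2}.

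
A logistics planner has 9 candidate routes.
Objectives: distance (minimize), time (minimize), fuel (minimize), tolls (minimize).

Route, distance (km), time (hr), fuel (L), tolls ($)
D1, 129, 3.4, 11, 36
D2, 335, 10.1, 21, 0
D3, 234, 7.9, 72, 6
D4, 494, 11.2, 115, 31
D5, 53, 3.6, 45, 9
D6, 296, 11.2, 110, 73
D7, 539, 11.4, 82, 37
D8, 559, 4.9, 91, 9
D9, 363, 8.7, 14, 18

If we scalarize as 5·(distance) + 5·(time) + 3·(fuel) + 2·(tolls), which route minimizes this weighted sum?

D5

D1: 5·129 + 5·3.4 + 3·11 + 2·36 = 767.0
D2: 5·335 + 5·10.1 + 3·21 + 2·0 = 1788.5
D3: 5·234 + 5·7.9 + 3·72 + 2·6 = 1437.5
D4: 5·494 + 5·11.2 + 3·115 + 2·31 = 2933.0
D5: 5·53 + 5·3.6 + 3·45 + 2·9 = 436.0
D6: 5·296 + 5·11.2 + 3·110 + 2·73 = 2012.0
D7: 5·539 + 5·11.4 + 3·82 + 2·37 = 3072.0
D8: 5·559 + 5·4.9 + 3·91 + 2·9 = 3110.5
D9: 5·363 + 5·8.7 + 3·14 + 2·18 = 1936.5
Lowest: D5 at 436.0.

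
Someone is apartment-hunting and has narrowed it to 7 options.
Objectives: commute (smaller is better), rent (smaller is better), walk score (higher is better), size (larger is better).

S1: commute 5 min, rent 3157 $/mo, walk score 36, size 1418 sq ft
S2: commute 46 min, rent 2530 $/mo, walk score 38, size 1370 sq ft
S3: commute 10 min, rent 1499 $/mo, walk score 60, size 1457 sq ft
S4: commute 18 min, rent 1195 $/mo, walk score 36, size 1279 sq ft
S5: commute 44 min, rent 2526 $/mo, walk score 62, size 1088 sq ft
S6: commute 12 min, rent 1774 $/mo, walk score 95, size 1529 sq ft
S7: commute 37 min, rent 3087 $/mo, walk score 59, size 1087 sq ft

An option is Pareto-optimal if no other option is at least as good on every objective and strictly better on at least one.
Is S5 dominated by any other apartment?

S6 vs S5: commute 12≤44, rent 1774≤2526, walk score 95≥62, size 1529≥1088 — S6 is at least as good on every objective and strictly better on at least one, so S6 dominates S5.

Yes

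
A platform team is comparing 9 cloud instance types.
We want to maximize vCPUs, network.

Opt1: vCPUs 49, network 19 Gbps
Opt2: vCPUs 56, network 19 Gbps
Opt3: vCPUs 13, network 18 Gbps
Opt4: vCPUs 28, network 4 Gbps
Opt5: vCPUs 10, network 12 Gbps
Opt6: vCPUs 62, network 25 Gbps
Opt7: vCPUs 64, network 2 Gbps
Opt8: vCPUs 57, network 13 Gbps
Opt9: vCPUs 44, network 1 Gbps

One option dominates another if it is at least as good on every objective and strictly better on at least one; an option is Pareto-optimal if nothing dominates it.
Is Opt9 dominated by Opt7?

Opt7 vs Opt9: vCPUs 64≥44, network 2≥1 — Opt7 is at least as good on every objective with at least one strict improvement.

Yes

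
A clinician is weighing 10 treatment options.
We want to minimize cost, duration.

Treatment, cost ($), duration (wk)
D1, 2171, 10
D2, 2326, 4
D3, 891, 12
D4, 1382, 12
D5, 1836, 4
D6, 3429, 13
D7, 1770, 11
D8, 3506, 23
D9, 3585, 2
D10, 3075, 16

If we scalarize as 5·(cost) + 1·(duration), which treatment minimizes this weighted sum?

D3

D1: 5·2171 + 1·10 = 10865
D2: 5·2326 + 1·4 = 11634
D3: 5·891 + 1·12 = 4467
D4: 5·1382 + 1·12 = 6922
D5: 5·1836 + 1·4 = 9184
D6: 5·3429 + 1·13 = 17158
D7: 5·1770 + 1·11 = 8861
D8: 5·3506 + 1·23 = 17553
D9: 5·3585 + 1·2 = 17927
D10: 5·3075 + 1·16 = 15391
Lowest: D3 at 4467.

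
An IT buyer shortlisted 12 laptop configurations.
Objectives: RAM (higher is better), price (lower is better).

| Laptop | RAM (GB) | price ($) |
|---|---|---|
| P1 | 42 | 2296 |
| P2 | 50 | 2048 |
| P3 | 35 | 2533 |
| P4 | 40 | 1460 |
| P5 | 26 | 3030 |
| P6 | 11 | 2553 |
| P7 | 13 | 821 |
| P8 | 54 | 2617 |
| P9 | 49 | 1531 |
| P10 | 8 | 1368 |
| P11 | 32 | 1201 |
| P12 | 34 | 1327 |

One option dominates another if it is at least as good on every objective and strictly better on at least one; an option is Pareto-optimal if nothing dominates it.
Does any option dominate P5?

Yes

P1 vs P5: RAM 42≥26, price 2296≤3030 — P1 is at least as good on every objective and strictly better on at least one, so P1 dominates P5.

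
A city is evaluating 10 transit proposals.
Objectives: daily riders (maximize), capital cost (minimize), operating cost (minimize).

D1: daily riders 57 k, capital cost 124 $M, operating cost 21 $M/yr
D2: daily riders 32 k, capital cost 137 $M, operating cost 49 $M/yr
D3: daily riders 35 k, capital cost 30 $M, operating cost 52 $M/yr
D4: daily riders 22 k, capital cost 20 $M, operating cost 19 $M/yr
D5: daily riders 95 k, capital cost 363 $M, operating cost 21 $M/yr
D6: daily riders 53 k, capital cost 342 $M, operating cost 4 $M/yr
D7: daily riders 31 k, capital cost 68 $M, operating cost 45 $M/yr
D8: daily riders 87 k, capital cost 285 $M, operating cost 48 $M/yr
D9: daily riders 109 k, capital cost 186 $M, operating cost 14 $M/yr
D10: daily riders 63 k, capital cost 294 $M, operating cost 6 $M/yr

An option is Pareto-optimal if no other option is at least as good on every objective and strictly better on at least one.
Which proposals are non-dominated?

D1, D3, D4, D6, D7, D9, D10

D1: not dominated.
D2: dominated by D1 (daily riders 57≥32, capital cost 124≤137, operating cost 21≤49).
D3: not dominated.
D4: not dominated (best capital cost).
D5: dominated by D9 (daily riders 109≥95, capital cost 186≤363, operating cost 14≤21).
D6: not dominated (best operating cost).
D7: not dominated.
D8: dominated by D9 (daily riders 109≥87, capital cost 186≤285, operating cost 14≤48).
D9: not dominated (best daily riders).
D10: not dominated.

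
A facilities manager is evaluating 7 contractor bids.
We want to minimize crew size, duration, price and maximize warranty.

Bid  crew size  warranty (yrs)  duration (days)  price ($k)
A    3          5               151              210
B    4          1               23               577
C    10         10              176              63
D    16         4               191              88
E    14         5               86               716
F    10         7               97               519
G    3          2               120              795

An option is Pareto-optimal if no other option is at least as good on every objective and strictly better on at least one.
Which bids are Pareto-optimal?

A: not dominated.
B: not dominated (best duration).
C: not dominated (best warranty).
D: dominated by C (crew size 10≤16, warranty 10≥4, duration 176≤191, price 63≤88).
E: not dominated.
F: not dominated.
G: not dominated.

A, B, C, E, F, G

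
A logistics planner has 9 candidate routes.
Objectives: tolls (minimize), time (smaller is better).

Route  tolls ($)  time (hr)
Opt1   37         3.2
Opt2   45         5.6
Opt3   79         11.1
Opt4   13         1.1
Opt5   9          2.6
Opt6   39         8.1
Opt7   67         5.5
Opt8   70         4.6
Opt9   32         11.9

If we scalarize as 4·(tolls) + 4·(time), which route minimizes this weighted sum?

Opt5

Opt1: 4·37 + 4·3.2 = 160.8
Opt2: 4·45 + 4·5.6 = 202.4
Opt3: 4·79 + 4·11.1 = 360.4
Opt4: 4·13 + 4·1.1 = 56.4
Opt5: 4·9 + 4·2.6 = 46.4
Opt6: 4·39 + 4·8.1 = 188.4
Opt7: 4·67 + 4·5.5 = 290.0
Opt8: 4·70 + 4·4.6 = 298.4
Opt9: 4·32 + 4·11.9 = 175.6
Lowest: Opt5 at 46.4.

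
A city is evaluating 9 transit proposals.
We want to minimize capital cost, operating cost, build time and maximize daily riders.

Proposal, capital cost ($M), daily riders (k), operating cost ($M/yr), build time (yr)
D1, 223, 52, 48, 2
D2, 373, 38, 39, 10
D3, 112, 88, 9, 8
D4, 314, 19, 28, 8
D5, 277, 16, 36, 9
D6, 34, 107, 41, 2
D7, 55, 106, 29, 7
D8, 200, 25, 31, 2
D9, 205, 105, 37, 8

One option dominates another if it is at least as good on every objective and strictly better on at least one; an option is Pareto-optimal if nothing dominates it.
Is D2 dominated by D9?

Yes

D9 vs D2: capital cost 205≤373, daily riders 105≥38, operating cost 37≤39, build time 8≤10 — D9 is at least as good on every objective with at least one strict improvement.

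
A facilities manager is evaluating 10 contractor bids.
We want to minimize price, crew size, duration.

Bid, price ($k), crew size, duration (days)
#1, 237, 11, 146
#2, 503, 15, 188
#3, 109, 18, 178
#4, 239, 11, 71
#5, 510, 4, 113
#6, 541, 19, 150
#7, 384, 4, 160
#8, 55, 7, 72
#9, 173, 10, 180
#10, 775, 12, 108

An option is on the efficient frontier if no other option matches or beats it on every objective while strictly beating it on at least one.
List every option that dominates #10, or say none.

#4: price 239≤775, crew size 11≤12, duration 71≤108 — dominates #10.
#8: price 55≤775, crew size 7≤12, duration 72≤108 — dominates #10.
Others (#1, #2, #3, #5, #6, #7, #9) are each worse than #10 on at least one objective.

#4, #8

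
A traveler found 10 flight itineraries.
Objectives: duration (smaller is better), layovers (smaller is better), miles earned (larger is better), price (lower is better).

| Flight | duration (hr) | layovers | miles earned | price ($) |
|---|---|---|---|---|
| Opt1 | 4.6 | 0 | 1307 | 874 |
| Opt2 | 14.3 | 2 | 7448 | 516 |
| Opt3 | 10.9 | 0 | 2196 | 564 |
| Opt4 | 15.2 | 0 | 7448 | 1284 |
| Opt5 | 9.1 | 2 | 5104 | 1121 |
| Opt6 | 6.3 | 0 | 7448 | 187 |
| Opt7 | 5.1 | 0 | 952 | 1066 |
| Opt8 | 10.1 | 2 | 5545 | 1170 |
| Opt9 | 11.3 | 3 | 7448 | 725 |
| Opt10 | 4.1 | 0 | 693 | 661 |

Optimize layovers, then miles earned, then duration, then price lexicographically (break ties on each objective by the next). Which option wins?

Opt6

First minimize layovers: best is 0, kept {Opt1, Opt3, Opt4, Opt6, Opt7, Opt10}.
Then maximize miles earned: best is 7448, kept {Opt4, Opt6}.
Then minimize duration: best is 6.3, kept {Opt6}.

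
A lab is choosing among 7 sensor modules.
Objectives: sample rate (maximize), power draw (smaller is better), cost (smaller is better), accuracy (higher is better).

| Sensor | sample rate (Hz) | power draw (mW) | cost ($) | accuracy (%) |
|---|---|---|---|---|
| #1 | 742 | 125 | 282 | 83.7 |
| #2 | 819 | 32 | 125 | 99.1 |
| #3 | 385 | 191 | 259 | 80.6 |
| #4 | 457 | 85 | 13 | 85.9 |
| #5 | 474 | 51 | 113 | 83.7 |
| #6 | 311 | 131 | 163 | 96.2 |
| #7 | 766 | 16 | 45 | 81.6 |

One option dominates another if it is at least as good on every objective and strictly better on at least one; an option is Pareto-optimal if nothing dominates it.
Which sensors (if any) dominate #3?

#2, #4, #5, #7

#2: sample rate 819≥385, power draw 32≤191, cost 125≤259, accuracy 99.1≥80.6 — dominates #3.
#4: sample rate 457≥385, power draw 85≤191, cost 13≤259, accuracy 85.9≥80.6 — dominates #3.
#5: sample rate 474≥385, power draw 51≤191, cost 113≤259, accuracy 83.7≥80.6 — dominates #3.
#7: sample rate 766≥385, power draw 16≤191, cost 45≤259, accuracy 81.6≥80.6 — dominates #3.
Others (#1, #6) are each worse than #3 on at least one objective.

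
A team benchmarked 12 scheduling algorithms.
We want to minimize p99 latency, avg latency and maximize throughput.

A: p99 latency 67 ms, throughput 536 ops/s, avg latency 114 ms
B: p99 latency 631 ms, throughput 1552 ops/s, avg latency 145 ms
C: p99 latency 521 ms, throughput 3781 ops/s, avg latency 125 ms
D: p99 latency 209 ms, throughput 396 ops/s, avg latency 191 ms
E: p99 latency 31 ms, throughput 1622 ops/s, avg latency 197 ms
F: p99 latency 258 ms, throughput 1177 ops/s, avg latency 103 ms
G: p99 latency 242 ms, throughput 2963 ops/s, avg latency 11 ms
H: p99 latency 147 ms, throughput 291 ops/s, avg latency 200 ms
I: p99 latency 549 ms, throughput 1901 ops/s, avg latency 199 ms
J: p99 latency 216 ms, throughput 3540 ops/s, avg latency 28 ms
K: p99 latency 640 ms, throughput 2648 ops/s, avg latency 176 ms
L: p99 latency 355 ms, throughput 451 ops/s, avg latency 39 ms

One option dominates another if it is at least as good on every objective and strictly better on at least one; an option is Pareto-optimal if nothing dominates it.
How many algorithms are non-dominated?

5

A: not dominated.
B: dominated by C (p99 latency 521≤631, throughput 3781≥1552, avg latency 125≤145).
C: not dominated (best throughput).
D: dominated by A (p99 latency 67≤209, throughput 536≥396, avg latency 114≤191).
E: not dominated (best p99 latency).
F: dominated by G (p99 latency 242≤258, throughput 2963≥1177, avg latency 11≤103).
G: not dominated (best avg latency).
H: dominated by A (p99 latency 67≤147, throughput 536≥291, avg latency 114≤200).
I: dominated by C (p99 latency 521≤549, throughput 3781≥1901, avg latency 125≤199).
J: not dominated.
K: dominated by C (p99 latency 521≤640, throughput 3781≥2648, avg latency 125≤176).
L: dominated by G (p99 latency 242≤355, throughput 2963≥451, avg latency 11≤39).
Pareto-optimal: A, C, E, G, J → 5.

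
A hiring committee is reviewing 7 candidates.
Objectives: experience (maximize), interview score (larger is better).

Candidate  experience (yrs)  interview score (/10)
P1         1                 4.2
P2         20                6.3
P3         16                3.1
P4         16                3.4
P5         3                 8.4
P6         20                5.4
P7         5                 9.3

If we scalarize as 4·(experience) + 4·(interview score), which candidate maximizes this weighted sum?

P2

P1: 4·1 + 4·4.2 = 20.8
P2: 4·20 + 4·6.3 = 105.2
P3: 4·16 + 4·3.1 = 76.4
P4: 4·16 + 4·3.4 = 77.6
P5: 4·3 + 4·8.4 = 45.6
P6: 4·20 + 4·5.4 = 101.6
P7: 4·5 + 4·9.3 = 57.2
Highest: P2 at 105.2.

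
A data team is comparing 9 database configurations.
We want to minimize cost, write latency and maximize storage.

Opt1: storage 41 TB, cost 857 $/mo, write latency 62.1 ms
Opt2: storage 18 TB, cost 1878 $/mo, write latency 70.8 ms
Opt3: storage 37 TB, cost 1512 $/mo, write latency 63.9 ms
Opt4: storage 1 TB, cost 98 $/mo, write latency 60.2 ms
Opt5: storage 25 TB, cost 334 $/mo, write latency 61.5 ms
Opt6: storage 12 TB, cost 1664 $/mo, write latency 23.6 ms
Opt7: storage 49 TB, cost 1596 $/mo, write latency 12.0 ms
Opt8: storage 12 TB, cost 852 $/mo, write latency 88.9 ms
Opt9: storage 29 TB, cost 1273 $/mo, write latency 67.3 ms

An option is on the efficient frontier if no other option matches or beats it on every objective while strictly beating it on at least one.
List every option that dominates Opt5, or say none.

Opt1: worse on cost (857 vs 334).
Opt2: worse on storage (18 vs 25).
Opt3: worse on cost (1512 vs 334).
Opt4: worse on storage (1 vs 25).
Opt6: worse on storage (12 vs 25).
Opt7: worse on cost (1596 vs 334).
Opt8: worse on storage (12 vs 25).
Opt9: worse on cost (1273 vs 334).
No option dominates Opt5.

none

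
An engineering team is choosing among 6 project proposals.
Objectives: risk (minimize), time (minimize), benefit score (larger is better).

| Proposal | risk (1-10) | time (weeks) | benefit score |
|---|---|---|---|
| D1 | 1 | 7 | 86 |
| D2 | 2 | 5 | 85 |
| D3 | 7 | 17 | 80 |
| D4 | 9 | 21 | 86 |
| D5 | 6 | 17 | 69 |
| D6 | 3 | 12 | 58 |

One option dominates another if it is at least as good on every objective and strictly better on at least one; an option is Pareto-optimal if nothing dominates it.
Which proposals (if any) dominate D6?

D1, D2

D1: risk 1≤3, time 7≤12, benefit score 86≥58 — dominates D6.
D2: risk 2≤3, time 5≤12, benefit score 85≥58 — dominates D6.
Others (D3, D4, D5) are each worse than D6 on at least one objective.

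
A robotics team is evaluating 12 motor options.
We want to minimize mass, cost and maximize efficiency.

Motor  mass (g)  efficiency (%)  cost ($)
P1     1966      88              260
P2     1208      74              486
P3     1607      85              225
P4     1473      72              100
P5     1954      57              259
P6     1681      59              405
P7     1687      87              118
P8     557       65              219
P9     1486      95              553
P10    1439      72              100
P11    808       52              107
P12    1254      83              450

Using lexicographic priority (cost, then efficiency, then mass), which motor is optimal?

P10

First minimize cost: best is 100, kept {P4, P10}.
Then maximize efficiency: best is 72, kept {P4, P10}.
Then minimize mass: best is 1439, kept {P10}.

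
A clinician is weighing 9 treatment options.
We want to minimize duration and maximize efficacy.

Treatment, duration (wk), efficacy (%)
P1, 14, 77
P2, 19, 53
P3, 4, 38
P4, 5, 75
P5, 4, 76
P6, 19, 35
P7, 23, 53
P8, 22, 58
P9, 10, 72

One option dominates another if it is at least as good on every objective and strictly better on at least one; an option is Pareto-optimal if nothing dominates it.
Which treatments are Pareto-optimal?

P1: not dominated (best efficacy).
P2: dominated by P1 (duration 14≤19, efficacy 77≥53).
P3: dominated by P5 (duration 4≤4, efficacy 76≥38).
P4: dominated by P5 (duration 4≤5, efficacy 76≥75).
P5: not dominated.
P6: dominated by P1 (duration 14≤19, efficacy 77≥35).
P7: dominated by P1 (duration 14≤23, efficacy 77≥53).
P8: dominated by P1 (duration 14≤22, efficacy 77≥58).
P9: dominated by P4 (duration 5≤10, efficacy 75≥72).

P1, P5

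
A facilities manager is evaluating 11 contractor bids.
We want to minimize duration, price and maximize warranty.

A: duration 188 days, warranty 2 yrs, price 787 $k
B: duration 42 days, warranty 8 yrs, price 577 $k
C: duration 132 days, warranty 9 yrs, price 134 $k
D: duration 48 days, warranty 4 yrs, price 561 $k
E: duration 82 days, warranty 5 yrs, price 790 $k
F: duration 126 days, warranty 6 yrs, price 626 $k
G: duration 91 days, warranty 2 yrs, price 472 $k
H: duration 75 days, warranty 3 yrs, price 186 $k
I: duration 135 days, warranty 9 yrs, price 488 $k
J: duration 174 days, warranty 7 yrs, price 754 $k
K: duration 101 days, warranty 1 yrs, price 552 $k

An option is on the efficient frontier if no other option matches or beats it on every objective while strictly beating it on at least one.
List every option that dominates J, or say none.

B, C, I

B: duration 42≤174, warranty 8≥7, price 577≤754 — dominates J.
C: duration 132≤174, warranty 9≥7, price 134≤754 — dominates J.
I: duration 135≤174, warranty 9≥7, price 488≤754 — dominates J.
Others (A, D, E, F, G, H, K) are each worse than J on at least one objective.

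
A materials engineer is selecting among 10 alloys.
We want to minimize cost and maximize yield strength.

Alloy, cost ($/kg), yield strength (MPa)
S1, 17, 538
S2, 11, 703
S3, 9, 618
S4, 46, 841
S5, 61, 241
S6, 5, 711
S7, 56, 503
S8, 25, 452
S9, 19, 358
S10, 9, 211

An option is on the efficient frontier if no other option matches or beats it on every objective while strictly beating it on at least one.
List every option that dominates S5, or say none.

S1: cost 17≤61, yield strength 538≥241 — dominates S5.
S2: cost 11≤61, yield strength 703≥241 — dominates S5.
S3: cost 9≤61, yield strength 618≥241 — dominates S5.
S4: cost 46≤61, yield strength 841≥241 — dominates S5.
S6: cost 5≤61, yield strength 711≥241 — dominates S5.
S7: cost 56≤61, yield strength 503≥241 — dominates S5.
S8: cost 25≤61, yield strength 452≥241 — dominates S5.
S9: cost 19≤61, yield strength 358≥241 — dominates S5.
Others (S10) are each worse than S5 on at least one objective.

S1, S2, S3, S4, S6, S7, S8, S9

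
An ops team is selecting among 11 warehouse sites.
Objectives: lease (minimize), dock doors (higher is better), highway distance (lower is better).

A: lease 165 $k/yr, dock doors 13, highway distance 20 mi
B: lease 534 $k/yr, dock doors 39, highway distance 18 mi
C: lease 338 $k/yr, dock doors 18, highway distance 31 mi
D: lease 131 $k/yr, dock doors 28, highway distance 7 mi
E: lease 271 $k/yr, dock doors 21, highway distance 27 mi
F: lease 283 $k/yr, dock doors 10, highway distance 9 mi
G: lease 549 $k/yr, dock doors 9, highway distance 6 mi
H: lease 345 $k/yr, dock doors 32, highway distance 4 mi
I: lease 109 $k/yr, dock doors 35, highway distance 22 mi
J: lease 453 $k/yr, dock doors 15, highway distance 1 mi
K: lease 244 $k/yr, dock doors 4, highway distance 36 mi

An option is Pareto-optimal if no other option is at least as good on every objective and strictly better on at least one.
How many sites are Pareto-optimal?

5

A: dominated by D (lease 131≤165, dock doors 28≥13, highway distance 7≤20).
B: not dominated (best dock doors).
C: dominated by D (lease 131≤338, dock doors 28≥18, highway distance 7≤31).
D: not dominated.
E: dominated by D (lease 131≤271, dock doors 28≥21, highway distance 7≤27).
F: dominated by D (lease 131≤283, dock doors 28≥10, highway distance 7≤9).
G: dominated by H (lease 345≤549, dock doors 32≥9, highway distance 4≤6).
H: not dominated.
I: not dominated (best lease).
J: not dominated (best highway distance).
K: dominated by A (lease 165≤244, dock doors 13≥4, highway distance 20≤36).
Pareto-optimal: B, D, H, I, J → 5.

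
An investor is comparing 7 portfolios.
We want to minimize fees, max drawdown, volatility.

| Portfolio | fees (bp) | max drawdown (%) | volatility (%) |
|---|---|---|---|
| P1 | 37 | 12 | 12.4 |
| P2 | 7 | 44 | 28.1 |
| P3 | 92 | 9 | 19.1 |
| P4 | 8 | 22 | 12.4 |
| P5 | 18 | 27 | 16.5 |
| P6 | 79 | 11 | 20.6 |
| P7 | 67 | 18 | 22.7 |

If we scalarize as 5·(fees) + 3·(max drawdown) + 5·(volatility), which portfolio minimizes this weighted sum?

P4

P1: 5·37 + 3·12 + 5·12.4 = 283.0
P2: 5·7 + 3·44 + 5·28.1 = 307.5
P3: 5·92 + 3·9 + 5·19.1 = 582.5
P4: 5·8 + 3·22 + 5·12.4 = 168.0
P5: 5·18 + 3·27 + 5·16.5 = 253.5
P6: 5·79 + 3·11 + 5·20.6 = 531.0
P7: 5·67 + 3·18 + 5·22.7 = 502.5
Lowest: P4 at 168.0.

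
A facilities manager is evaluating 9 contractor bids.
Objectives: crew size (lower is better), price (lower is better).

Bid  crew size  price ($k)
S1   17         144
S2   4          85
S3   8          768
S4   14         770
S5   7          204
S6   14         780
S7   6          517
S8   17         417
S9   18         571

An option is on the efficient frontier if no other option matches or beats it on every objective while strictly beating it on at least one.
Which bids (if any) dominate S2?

none

S1: worse on crew size (17 vs 4).
S3: worse on crew size (8 vs 4).
S4: worse on crew size (14 vs 4).
S5: worse on crew size (7 vs 4).
S6: worse on crew size (14 vs 4).
S7: worse on crew size (6 vs 4).
S8: worse on crew size (17 vs 4).
S9: worse on crew size (18 vs 4).
No option dominates S2.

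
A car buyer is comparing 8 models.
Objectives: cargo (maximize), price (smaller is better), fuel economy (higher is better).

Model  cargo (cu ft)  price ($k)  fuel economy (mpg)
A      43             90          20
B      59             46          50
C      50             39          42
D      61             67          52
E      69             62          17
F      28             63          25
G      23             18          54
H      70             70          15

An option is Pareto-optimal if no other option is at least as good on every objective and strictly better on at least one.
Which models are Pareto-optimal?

A: dominated by B (cargo 59≥43, price 46≤90, fuel economy 50≥20).
B: not dominated.
C: not dominated.
D: not dominated.
E: not dominated.
F: dominated by B (cargo 59≥28, price 46≤63, fuel economy 50≥25).
G: not dominated (best price).
H: not dominated (best cargo).

B, C, D, E, G, H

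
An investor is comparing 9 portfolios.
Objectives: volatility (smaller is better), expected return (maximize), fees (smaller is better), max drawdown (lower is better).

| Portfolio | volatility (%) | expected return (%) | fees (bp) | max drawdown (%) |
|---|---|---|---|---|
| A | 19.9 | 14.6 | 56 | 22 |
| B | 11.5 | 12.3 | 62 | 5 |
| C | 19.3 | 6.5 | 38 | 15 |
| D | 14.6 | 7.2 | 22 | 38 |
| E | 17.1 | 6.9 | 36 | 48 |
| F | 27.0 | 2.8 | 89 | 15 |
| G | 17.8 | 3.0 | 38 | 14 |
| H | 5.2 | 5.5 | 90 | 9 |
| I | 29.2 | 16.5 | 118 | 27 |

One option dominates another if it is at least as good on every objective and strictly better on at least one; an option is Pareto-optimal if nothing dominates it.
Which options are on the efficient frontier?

A, B, C, D, G, H, I

A: not dominated.
B: not dominated (best max drawdown).
C: not dominated.
D: not dominated (best fees).
E: dominated by D (volatility 14.6≤17.1, expected return 7.2≥6.9, fees 22≤36, max drawdown 38≤48).
F: dominated by B (volatility 11.5≤27.0, expected return 12.3≥2.8, fees 62≤89, max drawdown 5≤15).
G: not dominated.
H: not dominated (best volatility).
I: not dominated (best expected return).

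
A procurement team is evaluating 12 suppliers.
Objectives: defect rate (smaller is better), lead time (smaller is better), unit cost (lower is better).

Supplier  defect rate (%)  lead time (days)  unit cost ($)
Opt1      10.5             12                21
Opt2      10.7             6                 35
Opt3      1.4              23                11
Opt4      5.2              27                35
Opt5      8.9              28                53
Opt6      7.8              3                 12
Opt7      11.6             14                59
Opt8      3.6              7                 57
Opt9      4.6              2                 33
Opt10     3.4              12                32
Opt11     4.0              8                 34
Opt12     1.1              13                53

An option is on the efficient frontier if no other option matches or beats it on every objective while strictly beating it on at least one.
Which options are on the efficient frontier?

Opt3, Opt6, Opt8, Opt9, Opt10, Opt11, Opt12

Opt1: dominated by Opt6 (defect rate 7.8≤10.5, lead time 3≤12, unit cost 12≤21).
Opt2: dominated by Opt6 (defect rate 7.8≤10.7, lead time 3≤6, unit cost 12≤35).
Opt3: not dominated (best unit cost).
Opt4: dominated by Opt3 (defect rate 1.4≤5.2, lead time 23≤27, unit cost 11≤35).
Opt5: dominated by Opt3 (defect rate 1.4≤8.9, lead time 23≤28, unit cost 11≤53).
Opt6: not dominated.
Opt7: dominated by Opt1 (defect rate 10.5≤11.6, lead time 12≤14, unit cost 21≤59).
Opt8: not dominated.
Opt9: not dominated (best lead time).
Opt10: not dominated.
Opt11: not dominated.
Opt12: not dominated (best defect rate).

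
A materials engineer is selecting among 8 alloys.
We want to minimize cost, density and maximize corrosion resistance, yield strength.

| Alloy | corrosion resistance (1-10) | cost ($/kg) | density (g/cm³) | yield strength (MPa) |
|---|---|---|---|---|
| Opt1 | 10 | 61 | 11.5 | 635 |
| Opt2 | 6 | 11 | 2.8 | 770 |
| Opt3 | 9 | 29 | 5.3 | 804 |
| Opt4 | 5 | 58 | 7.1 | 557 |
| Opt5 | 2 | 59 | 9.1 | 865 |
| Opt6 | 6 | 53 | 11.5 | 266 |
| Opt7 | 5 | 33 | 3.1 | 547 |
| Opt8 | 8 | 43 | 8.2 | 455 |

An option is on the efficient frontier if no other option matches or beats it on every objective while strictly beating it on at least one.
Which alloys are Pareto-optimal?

Opt1, Opt2, Opt3, Opt5

Opt1: not dominated (best corrosion resistance).
Opt2: not dominated (best cost).
Opt3: not dominated.
Opt4: dominated by Opt2 (corrosion resistance 6≥5, cost 11≤58, density 2.8≤7.1, yield strength 770≥557).
Opt5: not dominated (best yield strength).
Opt6: dominated by Opt2 (corrosion resistance 6≥6, cost 11≤53, density 2.8≤11.5, yield strength 770≥266).
Opt7: dominated by Opt2 (corrosion resistance 6≥5, cost 11≤33, density 2.8≤3.1, yield strength 770≥547).
Opt8: dominated by Opt3 (corrosion resistance 9≥8, cost 29≤43, density 5.3≤8.2, yield strength 804≥455).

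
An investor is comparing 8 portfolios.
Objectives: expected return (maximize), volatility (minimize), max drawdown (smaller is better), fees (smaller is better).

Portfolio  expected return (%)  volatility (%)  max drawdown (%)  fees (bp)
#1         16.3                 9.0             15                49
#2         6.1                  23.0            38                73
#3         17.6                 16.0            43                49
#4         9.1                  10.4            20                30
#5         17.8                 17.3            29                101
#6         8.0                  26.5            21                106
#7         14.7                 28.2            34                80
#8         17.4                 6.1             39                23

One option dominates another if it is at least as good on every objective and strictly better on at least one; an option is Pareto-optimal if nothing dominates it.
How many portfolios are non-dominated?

5

#1: not dominated (best max drawdown).
#2: dominated by #1 (expected return 16.3≥6.1, volatility 9.0≤23.0, max drawdown 15≤38, fees 49≤73).
#3: not dominated.
#4: not dominated.
#5: not dominated (best expected return).
#6: dominated by #1 (expected return 16.3≥8.0, volatility 9.0≤26.5, max drawdown 15≤21, fees 49≤106).
#7: dominated by #1 (expected return 16.3≥14.7, volatility 9.0≤28.2, max drawdown 15≤34, fees 49≤80).
#8: not dominated (best volatility).
Pareto-optimal: #1, #3, #4, #5, #8 → 5.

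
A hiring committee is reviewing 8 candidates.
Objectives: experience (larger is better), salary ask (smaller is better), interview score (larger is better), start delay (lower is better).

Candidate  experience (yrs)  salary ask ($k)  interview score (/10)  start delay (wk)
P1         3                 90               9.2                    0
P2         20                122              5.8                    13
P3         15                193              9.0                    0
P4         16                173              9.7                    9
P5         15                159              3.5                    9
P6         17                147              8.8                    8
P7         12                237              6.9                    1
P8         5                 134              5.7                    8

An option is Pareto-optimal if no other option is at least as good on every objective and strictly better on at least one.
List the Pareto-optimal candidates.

P1, P2, P3, P4, P6, P8

P1: not dominated (best salary ask).
P2: not dominated (best experience).
P3: not dominated.
P4: not dominated (best interview score).
P5: dominated by P6 (experience 17≥15, salary ask 147≤159, interview score 8.8≥3.5, start delay 8≤9).
P6: not dominated.
P7: dominated by P3 (experience 15≥12, salary ask 193≤237, interview score 9.0≥6.9, start delay 0≤1).
P8: not dominated.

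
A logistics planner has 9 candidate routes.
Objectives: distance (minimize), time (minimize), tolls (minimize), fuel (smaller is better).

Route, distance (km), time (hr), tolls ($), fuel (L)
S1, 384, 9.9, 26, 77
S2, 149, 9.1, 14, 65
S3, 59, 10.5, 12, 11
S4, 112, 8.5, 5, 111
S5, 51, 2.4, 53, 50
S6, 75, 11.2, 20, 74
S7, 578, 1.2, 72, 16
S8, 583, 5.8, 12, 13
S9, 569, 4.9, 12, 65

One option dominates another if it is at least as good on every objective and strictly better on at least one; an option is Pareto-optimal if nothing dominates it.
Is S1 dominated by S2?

S2 vs S1: distance 149≤384, time 9.1≤9.9, tolls 14≤26, fuel 65≤77 — S2 is at least as good on every objective with at least one strict improvement.

Yes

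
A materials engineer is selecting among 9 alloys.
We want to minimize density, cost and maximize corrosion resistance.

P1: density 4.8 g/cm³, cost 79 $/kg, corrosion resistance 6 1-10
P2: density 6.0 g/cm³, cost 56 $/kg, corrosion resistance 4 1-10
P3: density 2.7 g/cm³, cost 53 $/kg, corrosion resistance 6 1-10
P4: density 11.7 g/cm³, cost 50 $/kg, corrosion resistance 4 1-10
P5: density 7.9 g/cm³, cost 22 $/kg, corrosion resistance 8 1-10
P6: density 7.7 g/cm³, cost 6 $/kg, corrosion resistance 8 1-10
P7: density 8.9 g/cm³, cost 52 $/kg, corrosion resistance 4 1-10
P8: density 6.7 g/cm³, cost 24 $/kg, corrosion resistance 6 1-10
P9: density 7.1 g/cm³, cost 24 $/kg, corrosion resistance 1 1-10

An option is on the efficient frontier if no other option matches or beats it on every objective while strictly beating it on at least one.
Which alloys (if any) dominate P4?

P5, P6, P8

P5: density 7.9≤11.7, cost 22≤50, corrosion resistance 8≥4 — dominates P4.
P6: density 7.7≤11.7, cost 6≤50, corrosion resistance 8≥4 — dominates P4.
P8: density 6.7≤11.7, cost 24≤50, corrosion resistance 6≥4 — dominates P4.
Others (P1, P2, P3, P7, P9) are each worse than P4 on at least one objective.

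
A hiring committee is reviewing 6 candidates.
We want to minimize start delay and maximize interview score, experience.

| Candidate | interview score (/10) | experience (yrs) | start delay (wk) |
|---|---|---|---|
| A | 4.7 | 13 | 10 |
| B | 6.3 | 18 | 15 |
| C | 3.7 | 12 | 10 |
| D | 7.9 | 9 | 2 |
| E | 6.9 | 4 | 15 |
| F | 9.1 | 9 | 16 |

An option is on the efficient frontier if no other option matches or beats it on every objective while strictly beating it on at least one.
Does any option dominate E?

D vs E: interview score 7.9≥6.9, experience 9≥4, start delay 2≤15 — D is at least as good on every objective and strictly better on at least one, so D dominates E.

Yes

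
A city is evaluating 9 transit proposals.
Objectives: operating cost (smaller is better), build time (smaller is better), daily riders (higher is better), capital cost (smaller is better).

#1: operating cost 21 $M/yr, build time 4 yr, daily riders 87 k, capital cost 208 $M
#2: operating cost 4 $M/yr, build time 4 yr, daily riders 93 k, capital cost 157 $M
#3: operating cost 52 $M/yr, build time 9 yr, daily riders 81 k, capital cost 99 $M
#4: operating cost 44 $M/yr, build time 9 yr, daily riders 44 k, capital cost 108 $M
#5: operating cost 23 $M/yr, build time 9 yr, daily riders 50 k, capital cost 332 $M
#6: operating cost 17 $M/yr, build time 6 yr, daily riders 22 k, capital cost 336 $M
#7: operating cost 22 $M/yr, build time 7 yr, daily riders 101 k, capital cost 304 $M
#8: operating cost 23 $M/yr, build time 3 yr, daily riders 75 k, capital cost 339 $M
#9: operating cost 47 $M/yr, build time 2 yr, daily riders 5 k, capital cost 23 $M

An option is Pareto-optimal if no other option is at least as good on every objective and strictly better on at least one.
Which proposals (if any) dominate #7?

#1: worse on daily riders (87 vs 101).
#2: worse on daily riders (93 vs 101).
#3: worse on operating cost (52 vs 22).
#4: worse on operating cost (44 vs 22).
#5: worse on operating cost (23 vs 22).
#6: worse on daily riders (22 vs 101).
#8: worse on operating cost (23 vs 22).
#9: worse on operating cost (47 vs 22).
No option dominates #7.

none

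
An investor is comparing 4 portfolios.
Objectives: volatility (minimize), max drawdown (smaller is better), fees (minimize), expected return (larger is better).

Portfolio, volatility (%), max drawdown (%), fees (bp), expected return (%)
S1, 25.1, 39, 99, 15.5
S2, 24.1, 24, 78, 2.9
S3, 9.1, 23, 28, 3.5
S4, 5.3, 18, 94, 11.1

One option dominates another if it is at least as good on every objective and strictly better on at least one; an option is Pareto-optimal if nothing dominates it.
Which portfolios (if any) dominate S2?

S3: volatility 9.1≤24.1, max drawdown 23≤24, fees 28≤78, expected return 3.5≥2.9 — dominates S2.
Others (S1, S4) are each worse than S2 on at least one objective.

S3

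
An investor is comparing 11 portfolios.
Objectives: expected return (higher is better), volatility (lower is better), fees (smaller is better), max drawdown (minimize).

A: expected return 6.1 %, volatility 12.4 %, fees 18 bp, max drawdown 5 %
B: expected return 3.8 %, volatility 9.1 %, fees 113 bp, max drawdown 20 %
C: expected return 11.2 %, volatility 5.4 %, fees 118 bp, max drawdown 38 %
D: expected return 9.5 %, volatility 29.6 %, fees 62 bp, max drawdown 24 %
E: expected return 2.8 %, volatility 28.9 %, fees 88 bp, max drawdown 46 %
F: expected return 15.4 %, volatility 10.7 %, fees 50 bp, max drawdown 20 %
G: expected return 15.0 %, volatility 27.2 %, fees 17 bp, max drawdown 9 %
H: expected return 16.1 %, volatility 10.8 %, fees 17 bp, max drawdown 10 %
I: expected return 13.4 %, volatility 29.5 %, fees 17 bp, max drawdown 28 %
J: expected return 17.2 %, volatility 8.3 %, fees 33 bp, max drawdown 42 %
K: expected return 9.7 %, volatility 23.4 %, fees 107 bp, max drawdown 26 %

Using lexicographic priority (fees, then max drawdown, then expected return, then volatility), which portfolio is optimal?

First minimize fees: best is 17, kept {G, H, I}.
Then minimize max drawdown: best is 9, kept {G}.

G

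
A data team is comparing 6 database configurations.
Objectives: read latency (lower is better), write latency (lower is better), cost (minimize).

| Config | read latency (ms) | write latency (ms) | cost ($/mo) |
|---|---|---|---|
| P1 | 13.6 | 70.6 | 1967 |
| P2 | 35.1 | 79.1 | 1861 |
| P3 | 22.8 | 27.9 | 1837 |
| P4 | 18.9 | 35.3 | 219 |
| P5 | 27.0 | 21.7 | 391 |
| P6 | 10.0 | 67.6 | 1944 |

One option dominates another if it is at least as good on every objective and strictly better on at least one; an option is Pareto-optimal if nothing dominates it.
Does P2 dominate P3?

P2 vs P3: P2 is worse on read latency (35.1 vs 22.8), so it does not dominate P3.

No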